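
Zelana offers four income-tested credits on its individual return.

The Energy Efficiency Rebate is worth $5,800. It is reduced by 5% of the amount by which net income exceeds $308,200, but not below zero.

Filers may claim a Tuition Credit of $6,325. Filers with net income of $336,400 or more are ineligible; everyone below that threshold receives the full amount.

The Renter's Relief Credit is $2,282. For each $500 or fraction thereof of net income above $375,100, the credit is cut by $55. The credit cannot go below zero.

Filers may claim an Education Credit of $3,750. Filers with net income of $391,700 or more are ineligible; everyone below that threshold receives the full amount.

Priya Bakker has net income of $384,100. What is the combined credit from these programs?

$7,047

Energy Efficiency Rebate: 5% of the $75,900 excess over $308,200 is $3,795; credit = $5,800 − $3,795 = $2,005.
Tuition Credit: $384,100 meets or exceeds the $336,400 cutoff, so the credit is $0.
Renter's Relief Credit: income exceeds $375,100 by $9,000, which is 18 full-or-partial $500 increments; reduction = 18 × $55 = $990, leaving $1,292.
Education Credit: $384,100 is below the $391,700 cutoff, so the full $3,750 applies.
Total: $2,005 + $0 + $1,292 + $3,750 = $7,047.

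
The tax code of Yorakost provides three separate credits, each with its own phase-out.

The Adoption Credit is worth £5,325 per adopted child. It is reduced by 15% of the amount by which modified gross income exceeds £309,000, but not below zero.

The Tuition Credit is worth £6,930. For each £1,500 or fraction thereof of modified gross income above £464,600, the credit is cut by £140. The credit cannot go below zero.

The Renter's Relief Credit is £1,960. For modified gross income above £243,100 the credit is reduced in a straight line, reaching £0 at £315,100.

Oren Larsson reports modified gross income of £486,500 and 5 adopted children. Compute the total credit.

Adoption Credit: base = 5 × £5,325 = £26,625. 15% of the £177,500 excess over £309,000 is £26,625 ≥ base, so the credit is £0.
Tuition Credit: income exceeds £464,600 by £21,900, which is 15 full-or-partial £1,500 increments; reduction = 15 × £140 = £2,100, leaving £4,830.
Renter's Relief Credit: £486,500 is at or above £315,100, so the credit is £0.
Total: £0 + £4,830 + £0 = £4,830.

£4,830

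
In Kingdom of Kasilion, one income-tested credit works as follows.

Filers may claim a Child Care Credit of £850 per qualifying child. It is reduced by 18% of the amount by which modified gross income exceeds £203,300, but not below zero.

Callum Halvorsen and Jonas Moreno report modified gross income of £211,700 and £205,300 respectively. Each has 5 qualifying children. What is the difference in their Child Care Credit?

£1,152

Callum (£211,700): Child Care Credit: base = 5 × £850 = £4,250. 18% of the £8,400 excess over £203,300 is £1,512; credit = £4,250 − £1,512 = £2,738.
Jonas (£205,300): Child Care Credit: base = 5 × £850 = £4,250. 18% of the £2,000 excess over £203,300 is £360; credit = £4,250 − £360 = £3,890.
Difference: |£2,738 − £3,890| = £1,152.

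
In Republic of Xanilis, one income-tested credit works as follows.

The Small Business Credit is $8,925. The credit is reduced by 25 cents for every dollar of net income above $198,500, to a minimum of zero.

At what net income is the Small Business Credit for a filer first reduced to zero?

$234,200

The credit falls by 25% of each dollar above $198,500, so it reaches zero when the excess is $8,925 / 25% = $35,700: income = $198,500 + $35,700 = $234,200.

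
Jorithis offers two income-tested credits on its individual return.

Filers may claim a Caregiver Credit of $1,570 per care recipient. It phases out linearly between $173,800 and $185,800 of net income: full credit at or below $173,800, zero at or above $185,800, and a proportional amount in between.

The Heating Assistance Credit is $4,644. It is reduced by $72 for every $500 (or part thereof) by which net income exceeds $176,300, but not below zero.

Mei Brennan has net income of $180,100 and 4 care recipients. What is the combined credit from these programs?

Caregiver Credit: base = 4 × $1,570 = $6,280. $180,100 is $6,300 into a $12,000 phase-out range, leaving 5,700/12,000 of the credit: $6,280 × 5,700/12,000 = $2,983.
Heating Assistance Credit: income exceeds $176,300 by $3,800, which is 8 full-or-partial $500 increments; reduction = 8 × $72 = $576, leaving $4,068.
Total: $2,983 + $4,068 = $7,051.

$7,051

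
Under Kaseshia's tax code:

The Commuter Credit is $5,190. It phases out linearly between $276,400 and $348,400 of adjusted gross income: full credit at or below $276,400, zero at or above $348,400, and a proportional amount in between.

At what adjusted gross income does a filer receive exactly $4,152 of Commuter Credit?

$4,152 is 4,152/5,190 of the full $5,190, so 1,038/5,190 of the $72,000 range has been used: income = $276,400 + $72,000 × 1,038/5,190 = $290,800.

$290,800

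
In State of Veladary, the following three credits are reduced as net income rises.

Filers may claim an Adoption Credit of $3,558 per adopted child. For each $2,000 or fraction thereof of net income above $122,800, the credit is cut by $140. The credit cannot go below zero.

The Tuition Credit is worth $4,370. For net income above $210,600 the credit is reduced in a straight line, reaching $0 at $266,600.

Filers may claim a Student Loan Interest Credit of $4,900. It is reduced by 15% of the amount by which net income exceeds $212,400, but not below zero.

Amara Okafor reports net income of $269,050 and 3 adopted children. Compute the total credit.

$314

Adoption Credit: base = 3 × $3,558 = $10,674. income exceeds $122,800 by $146,250, which is 74 full-or-partial $2,000 increments; reduction = 74 × $140 = $10,360, leaving $314.
Tuition Credit: $269,050 is at or above $266,600, so the credit is $0.
Student Loan Interest Credit: 15% of the $56,650 excess over $212,400 is $8,497.50 ≥ base, so the credit is $0.
Total: $314 + $0 + $0 = $314.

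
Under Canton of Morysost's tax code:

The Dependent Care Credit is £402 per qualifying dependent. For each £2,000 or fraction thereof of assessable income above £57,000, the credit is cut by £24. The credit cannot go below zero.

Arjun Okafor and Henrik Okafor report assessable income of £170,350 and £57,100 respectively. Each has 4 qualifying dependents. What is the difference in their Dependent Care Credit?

£1,344

Arjun (£170,350): Dependent Care Credit: base = 4 × £402 = £1,608. income exceeds £57,000 by £113,350, which is 57 full-or-partial £2,000 increments; reduction = 57 × £24 = £1,368, leaving £240.
Henrik (£57,100): Dependent Care Credit: base = 4 × £402 = £1,608. income exceeds £57,000 by £100, which is 1 full-or-partial £2,000 increment; reduction = 1 × £24 = £24, leaving £1,584.
Difference: |£240 − £1,584| = £1,344.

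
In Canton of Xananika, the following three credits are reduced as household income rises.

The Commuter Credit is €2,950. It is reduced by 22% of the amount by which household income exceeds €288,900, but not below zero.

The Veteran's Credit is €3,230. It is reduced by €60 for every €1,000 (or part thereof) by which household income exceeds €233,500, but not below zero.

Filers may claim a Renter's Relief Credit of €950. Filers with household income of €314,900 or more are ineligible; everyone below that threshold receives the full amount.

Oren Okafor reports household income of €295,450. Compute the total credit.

€2,459

Commuter Credit: 22% of the €6,550 excess over €288,900 is €1,441; credit = €2,950 − €1,441 = €1,509.
Veteran's Credit: income exceeds €233,500 by €61,950 → 62 increments × €60 = €3,720 ≥ base, so the credit is €0.
Renter's Relief Credit: €295,450 is below the €314,900 cutoff, so the full €950 applies.
Total: €1,509 + €0 + €950 = €2,459.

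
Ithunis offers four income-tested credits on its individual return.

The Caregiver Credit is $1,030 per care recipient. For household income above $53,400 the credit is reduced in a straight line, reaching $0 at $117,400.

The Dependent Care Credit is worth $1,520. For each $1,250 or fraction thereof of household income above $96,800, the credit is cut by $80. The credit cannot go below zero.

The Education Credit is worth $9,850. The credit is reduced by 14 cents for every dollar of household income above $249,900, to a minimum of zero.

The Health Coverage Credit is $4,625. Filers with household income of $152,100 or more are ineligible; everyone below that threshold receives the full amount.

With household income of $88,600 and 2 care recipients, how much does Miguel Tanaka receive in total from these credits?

Caregiver Credit: base = 2 × $1,030 = $2,060. $88,600 is $35,200 into a $64,000 phase-out range, leaving 28,800/64,000 of the credit: $2,060 × 28,800/64,000 = $927.
Dependent Care Credit: $88,600 is at or below the $96,800 threshold, so the full $1,520 applies.
Education Credit: $88,600 is at or below the $249,900 threshold, so the full $9,850 applies.
Health Coverage Credit: $88,600 is below the $152,100 cutoff, so the full $4,625 applies.
Total: $927 + $1,520 + $9,850 + $4,625 = $16,922.

$16,922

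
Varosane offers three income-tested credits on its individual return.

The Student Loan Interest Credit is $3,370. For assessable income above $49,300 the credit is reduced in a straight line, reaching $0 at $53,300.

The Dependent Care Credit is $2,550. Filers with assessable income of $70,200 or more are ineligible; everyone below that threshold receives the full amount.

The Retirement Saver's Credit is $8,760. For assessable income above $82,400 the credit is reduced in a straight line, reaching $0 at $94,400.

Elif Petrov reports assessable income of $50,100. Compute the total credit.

Student Loan Interest Credit: $50,100 is $800 into a $4,000 phase-out range, leaving 3,200/4,000 of the credit: $3,370 × 3,200/4,000 = $2,696.
Dependent Care Credit: $50,100 is below the $70,200 cutoff, so the full $2,550 applies.
Retirement Saver's Credit: $50,100 is at or below the $82,400 threshold, so the full $8,760 applies.
Total: $2,696 + $2,550 + $8,760 = $14,006.

$14,006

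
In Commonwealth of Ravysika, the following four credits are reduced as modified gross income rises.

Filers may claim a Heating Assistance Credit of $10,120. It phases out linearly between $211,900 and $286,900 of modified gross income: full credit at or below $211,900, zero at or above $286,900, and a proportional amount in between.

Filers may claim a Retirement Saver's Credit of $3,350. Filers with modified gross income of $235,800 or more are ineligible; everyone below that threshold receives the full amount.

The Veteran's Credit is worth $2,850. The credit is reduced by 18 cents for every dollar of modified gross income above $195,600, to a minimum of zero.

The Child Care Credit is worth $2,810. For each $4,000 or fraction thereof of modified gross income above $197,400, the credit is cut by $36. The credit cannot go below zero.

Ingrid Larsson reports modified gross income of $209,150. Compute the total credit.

Heating Assistance Credit: $209,150 is at or below the $211,900 threshold, so the full $10,120 applies.
Retirement Saver's Credit: $209,150 is below the $235,800 cutoff, so the full $3,350 applies.
Veteran's Credit: 18% of the $13,550 excess over $195,600 is $2,439; credit = $2,850 − $2,439 = $411.
Child Care Credit: income exceeds $197,400 by $11,750, which is 3 full-or-partial $4,000 increments; reduction = 3 × $36 = $108, leaving $2,702.
Total: $10,120 + $3,350 + $411 + $2,702 = $16,583.

$16,583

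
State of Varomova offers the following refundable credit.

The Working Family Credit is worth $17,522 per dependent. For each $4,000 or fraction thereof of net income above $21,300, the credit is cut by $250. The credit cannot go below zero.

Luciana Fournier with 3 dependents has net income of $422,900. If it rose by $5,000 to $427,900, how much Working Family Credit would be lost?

$250

At $422,900 — base = 3 × $17,522 = $52,566. income exceeds $21,300 by $401,600, which is 101 full-or-partial $4,000 increments; reduction = 101 × $250 = $25,250, leaving $27,316.
At $427,900 — base = 3 × $17,522 = $52,566. income exceeds $21,300 by $406,600, which is 102 full-or-partial $4,000 increments; reduction = 102 × $250 = $25,500, leaving $27,066.
Lost: $27,316 − $27,066 = $250.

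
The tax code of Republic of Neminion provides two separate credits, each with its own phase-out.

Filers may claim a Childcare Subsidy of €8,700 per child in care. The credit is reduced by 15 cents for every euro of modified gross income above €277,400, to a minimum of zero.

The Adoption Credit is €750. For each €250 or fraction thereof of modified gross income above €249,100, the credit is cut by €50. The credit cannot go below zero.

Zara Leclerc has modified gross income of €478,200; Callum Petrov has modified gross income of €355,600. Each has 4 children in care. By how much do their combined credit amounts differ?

Zara (€478,200): Childcare Subsidy: base = 4 × €8,700 = €34,800. 15% of the €200,800 excess over €277,400 is €30,120; credit = €34,800 − €30,120 = €4,680. Adoption Credit: income exceeds €249,100 by €229,100 → 917 increments × €50 = €45,850 ≥ base, so the credit is €0. total €4,680 + €0 = €4,680
Callum (€355,600): Childcare Subsidy: base = 4 × €8,700 = €34,800. 15% of the €78,200 excess over €277,400 is €11,730; credit = €34,800 − €11,730 = €23,070. Adoption Credit: income exceeds €249,100 by €106,500 → 426 increments × €50 = €21,300 ≥ base, so the credit is €0. total €23,070 + €0 = €23,070
Difference: |€4,680 − €23,070| = €18,390.

€18,390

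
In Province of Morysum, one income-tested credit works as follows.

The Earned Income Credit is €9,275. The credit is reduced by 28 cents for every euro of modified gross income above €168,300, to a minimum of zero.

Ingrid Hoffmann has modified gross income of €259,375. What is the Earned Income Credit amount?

€0

Earned Income Credit: 28% of the €91,075 excess over €168,300 is €25,501 ≥ base, so the credit is €0.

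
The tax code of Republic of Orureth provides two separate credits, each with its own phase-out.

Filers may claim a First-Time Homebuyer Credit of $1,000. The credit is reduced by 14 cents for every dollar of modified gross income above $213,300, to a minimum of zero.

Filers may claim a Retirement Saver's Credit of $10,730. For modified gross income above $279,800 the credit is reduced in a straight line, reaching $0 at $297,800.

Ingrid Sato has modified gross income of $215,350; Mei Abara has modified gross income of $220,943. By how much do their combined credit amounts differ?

Ingrid ($215,350): First-Time Homebuyer Credit: 14% of the $2,050 excess over $213,300 is $287; credit = $1,000 − $287 = $713. Retirement Saver's Credit: $215,350 is at or below the $279,800 threshold, so the full $10,730 applies. total $713 + $10,730 = $11,443
Mei ($220,943): First-Time Homebuyer Credit: 14% of the $7,643 excess over $213,300 is $1,070.02 ≥ base, so the credit is $0. Retirement Saver's Credit: $220,943 is at or below the $279,800 threshold, so the full $10,730 applies. total $0 + $10,730 = $10,730
Difference: |$11,443 − $10,730| = $713.

$713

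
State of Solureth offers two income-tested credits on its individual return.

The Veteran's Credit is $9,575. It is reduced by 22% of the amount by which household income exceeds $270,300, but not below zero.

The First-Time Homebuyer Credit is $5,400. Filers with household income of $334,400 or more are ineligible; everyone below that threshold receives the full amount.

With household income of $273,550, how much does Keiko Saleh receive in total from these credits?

Veteran's Credit: 22% of the $3,250 excess over $270,300 is $715; credit = $9,575 − $715 = $8,860.
First-Time Homebuyer Credit: $273,550 is below the $334,400 cutoff, so the full $5,400 applies.
Total: $8,860 + $5,400 = $14,260.

$14,260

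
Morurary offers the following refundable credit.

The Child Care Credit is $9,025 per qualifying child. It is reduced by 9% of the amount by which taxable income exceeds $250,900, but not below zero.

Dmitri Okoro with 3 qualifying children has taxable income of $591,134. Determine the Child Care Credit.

$0

Child Care Credit: base = 3 × $9,025 = $27,075. 9% of the $340,234 excess over $250,900 is $30,621.06 ≥ base, so the credit is $0.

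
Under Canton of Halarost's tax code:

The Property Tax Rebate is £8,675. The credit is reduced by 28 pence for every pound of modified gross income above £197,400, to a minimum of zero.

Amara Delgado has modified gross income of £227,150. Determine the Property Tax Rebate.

Property Tax Rebate: 28% of the £29,750 excess over £197,400 is £8,330; credit = £8,675 − £8,330 = £345.

£345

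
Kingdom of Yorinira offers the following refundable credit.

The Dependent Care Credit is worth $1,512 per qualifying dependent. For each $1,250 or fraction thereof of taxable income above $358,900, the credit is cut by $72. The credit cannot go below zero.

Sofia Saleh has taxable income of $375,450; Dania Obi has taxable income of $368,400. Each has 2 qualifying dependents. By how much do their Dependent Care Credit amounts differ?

Sofia ($375,450): Dependent Care Credit: base = 2 × $1,512 = $3,024. income exceeds $358,900 by $16,550, which is 14 full-or-partial $1,250 increments; reduction = 14 × $72 = $1,008, leaving $2,016.
Dania ($368,400): Dependent Care Credit: base = 2 × $1,512 = $3,024. income exceeds $358,900 by $9,500, which is 8 full-or-partial $1,250 increments; reduction = 8 × $72 = $576, leaving $2,448.
Difference: |$2,016 − $2,448| = $432.

$432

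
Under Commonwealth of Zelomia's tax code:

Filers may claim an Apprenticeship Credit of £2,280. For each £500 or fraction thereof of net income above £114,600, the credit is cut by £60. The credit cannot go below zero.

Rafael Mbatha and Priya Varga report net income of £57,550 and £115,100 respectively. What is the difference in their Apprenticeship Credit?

£60

Rafael (£57,550): Apprenticeship Credit: £57,550 is at or below the £114,600 threshold, so the full £2,280 applies.
Priya (£115,100): Apprenticeship Credit: income exceeds £114,600 by £500, which is 1 full-or-partial £500 increment; reduction = 1 × £60 = £60, leaving £2,220.
Difference: |£2,280 − £2,220| = £60.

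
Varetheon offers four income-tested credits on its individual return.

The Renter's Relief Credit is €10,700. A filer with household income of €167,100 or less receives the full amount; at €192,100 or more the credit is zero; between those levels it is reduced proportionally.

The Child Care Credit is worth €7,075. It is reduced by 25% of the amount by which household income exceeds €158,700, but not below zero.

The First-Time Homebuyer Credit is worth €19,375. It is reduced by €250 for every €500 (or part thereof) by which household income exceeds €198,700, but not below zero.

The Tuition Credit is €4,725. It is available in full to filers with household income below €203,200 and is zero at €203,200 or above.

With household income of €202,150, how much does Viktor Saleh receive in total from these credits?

Renter's Relief Credit: €202,150 is at or above €192,100, so the credit is €0.
Child Care Credit: 25% of the €43,450 excess over €158,700 is €10,862.50 ≥ base, so the credit is €0.
First-Time Homebuyer Credit: income exceeds €198,700 by €3,450, which is 7 full-or-partial €500 increments; reduction = 7 × €250 = €1,750, leaving €17,625.
Tuition Credit: €202,150 is below the €203,200 cutoff, so the full €4,725 applies.
Total: €0 + €0 + €17,625 + €4,725 = €22,350.

€22,350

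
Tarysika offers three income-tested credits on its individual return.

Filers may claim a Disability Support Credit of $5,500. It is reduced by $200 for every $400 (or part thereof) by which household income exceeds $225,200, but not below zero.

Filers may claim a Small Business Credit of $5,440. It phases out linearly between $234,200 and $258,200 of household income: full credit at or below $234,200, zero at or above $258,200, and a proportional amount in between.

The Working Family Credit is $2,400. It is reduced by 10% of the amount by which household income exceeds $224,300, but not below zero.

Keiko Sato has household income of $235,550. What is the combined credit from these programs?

$6,709

Disability Support Credit: income exceeds $225,200 by $10,350, which is 26 full-or-partial $400 increments; reduction = 26 × $200 = $5,200, leaving $300.
Small Business Credit: $235,550 is $1,350 into a $24,000 phase-out range, leaving 22,650/24,000 of the credit: $5,440 × 22,650/24,000 = $5,134.
Working Family Credit: 10% of the $11,250 excess over $224,300 is $1,125; credit = $2,400 − $1,125 = $1,275.
Total: $300 + $5,134 + $1,275 = $6,709.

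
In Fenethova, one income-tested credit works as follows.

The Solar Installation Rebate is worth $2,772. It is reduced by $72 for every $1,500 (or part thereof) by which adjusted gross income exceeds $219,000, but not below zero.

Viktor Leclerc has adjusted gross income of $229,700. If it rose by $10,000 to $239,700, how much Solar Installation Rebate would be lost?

$432

At $229,700 — income exceeds $219,000 by $10,700, which is 8 full-or-partial $1,500 increments; reduction = 8 × $72 = $576, leaving $2,196.
At $239,700 — income exceeds $219,000 by $20,700, which is 14 full-or-partial $1,500 increments; reduction = 14 × $72 = $1,008, leaving $1,764.
Lost: $2,196 − $1,764 = $432.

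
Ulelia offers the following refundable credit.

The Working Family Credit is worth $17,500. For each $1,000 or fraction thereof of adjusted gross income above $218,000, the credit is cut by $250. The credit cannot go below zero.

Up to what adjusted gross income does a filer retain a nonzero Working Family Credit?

After 69 increments the reduction is 69 × $250 = $17,250, leaving $250; one more increment wipes it out. Increment 69 ends at excess 69 × $1,000 = $69,000, so the highest qualifying income is $218,000 + $69,000 = $287,000.

$287,000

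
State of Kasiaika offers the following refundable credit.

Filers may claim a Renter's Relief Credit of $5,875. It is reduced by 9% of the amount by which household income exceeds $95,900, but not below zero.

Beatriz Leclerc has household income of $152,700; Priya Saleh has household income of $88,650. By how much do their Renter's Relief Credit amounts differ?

Beatriz ($152,700): Renter's Relief Credit: 9% of the $56,800 excess over $95,900 is $5,112; credit = $5,875 − $5,112 = $763.
Priya ($88,650): Renter's Relief Credit: $88,650 is at or below the $95,900 threshold, so the full $5,875 applies.
Difference: |$763 − $5,875| = $5,112.

$5,112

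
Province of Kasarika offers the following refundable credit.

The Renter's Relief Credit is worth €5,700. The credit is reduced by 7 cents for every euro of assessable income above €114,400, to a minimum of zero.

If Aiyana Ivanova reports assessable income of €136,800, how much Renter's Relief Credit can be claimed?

€4,132

Renter's Relief Credit: 7% of the €22,400 excess over €114,400 is €1,568; credit = €5,700 − €1,568 = €4,132.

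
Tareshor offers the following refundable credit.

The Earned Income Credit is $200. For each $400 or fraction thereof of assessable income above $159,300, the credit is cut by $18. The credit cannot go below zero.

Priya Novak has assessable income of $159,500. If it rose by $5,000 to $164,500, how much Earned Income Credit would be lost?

$182

At $159,500 — income exceeds $159,300 by $200, which is 1 full-or-partial $400 increment; reduction = 1 × $18 = $18, leaving $182.
At $164,500 — income exceeds $159,300 by $5,200 → 13 increments × $18 = $234 ≥ base, so the credit is $0.
Lost: $182 − $0 = $182.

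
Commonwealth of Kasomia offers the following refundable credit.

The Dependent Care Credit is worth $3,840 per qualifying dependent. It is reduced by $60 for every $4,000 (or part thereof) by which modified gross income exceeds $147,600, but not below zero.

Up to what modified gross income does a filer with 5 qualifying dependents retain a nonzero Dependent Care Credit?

Full credit = 5 × $3,840 = $19,200.
After 319 increments the reduction is 319 × $60 = $19,140, leaving $60; one more increment wipes it out. Increment 319 ends at excess 319 × $4,000 = $1,276,000, so the highest qualifying income is $147,600 + $1,276,000 = $1,423,600.

$1,423,600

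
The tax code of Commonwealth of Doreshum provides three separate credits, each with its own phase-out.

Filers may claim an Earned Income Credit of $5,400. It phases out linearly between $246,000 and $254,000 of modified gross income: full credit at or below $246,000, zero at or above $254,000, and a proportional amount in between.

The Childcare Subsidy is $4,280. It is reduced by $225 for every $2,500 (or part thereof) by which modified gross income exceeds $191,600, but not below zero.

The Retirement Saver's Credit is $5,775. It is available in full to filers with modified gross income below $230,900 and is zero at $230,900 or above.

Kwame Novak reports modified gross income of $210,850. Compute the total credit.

Earned Income Credit: $210,850 is at or below the $246,000 threshold, so the full $5,400 applies.
Childcare Subsidy: income exceeds $191,600 by $19,250, which is 8 full-or-partial $2,500 increments; reduction = 8 × $225 = $1,800, leaving $2,480.
Retirement Saver's Credit: $210,850 is below the $230,900 cutoff, so the full $5,775 applies.
Total: $5,400 + $2,480 + $5,775 = $13,655.

$13,655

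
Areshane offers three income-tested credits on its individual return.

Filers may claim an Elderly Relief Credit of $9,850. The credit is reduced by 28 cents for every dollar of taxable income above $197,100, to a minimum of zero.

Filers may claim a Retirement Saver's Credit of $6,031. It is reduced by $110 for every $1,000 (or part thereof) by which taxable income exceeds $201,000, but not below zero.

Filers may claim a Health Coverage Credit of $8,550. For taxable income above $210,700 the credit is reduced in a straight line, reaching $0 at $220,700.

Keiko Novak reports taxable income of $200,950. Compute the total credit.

$23,353

Elderly Relief Credit: 28% of the $3,850 excess over $197,100 is $1,078; credit = $9,850 − $1,078 = $8,772.
Retirement Saver's Credit: $200,950 is at or below the $201,000 threshold, so the full $6,031 applies.
Health Coverage Credit: $200,950 is at or below the $210,700 threshold, so the full $8,550 applies.
Total: $8,772 + $6,031 + $8,550 = $23,353.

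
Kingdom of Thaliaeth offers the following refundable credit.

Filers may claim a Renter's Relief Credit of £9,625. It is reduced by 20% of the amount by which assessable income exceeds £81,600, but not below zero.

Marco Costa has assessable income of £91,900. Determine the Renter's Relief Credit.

Renter's Relief Credit: 20% of the £10,300 excess over £81,600 is £2,060; credit = £9,625 − £2,060 = £7,565.

£7,565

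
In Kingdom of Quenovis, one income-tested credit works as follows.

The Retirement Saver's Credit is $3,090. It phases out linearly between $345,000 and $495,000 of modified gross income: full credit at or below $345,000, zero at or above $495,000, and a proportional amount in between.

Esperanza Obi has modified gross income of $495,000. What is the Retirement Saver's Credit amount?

$0

Retirement Saver's Credit: $495,000 is at or above $495,000, so the credit is $0.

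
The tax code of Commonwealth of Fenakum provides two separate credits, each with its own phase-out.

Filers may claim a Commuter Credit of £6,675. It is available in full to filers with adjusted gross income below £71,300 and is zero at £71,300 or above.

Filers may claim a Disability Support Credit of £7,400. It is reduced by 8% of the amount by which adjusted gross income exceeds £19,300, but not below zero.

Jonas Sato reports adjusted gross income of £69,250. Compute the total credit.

£10,079

Commuter Credit: £69,250 is below the £71,300 cutoff, so the full £6,675 applies.
Disability Support Credit: 8% of the £49,950 excess over £19,300 is £3,996; credit = £7,400 − £3,996 = £3,404.
Total: £6,675 + £3,404 = £10,079.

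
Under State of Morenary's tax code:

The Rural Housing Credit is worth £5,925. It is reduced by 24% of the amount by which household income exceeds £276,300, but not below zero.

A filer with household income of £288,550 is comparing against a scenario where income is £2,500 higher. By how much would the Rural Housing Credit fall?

£600

At £288,550 — 24% of the £12,250 excess over £276,300 is £2,940; credit = £5,925 − £2,940 = £2,985.
At £291,050 — 24% of the £14,750 excess over £276,300 is £3,540; credit = £5,925 − £3,540 = £2,385.
Lost: £2,985 − £2,385 = £600.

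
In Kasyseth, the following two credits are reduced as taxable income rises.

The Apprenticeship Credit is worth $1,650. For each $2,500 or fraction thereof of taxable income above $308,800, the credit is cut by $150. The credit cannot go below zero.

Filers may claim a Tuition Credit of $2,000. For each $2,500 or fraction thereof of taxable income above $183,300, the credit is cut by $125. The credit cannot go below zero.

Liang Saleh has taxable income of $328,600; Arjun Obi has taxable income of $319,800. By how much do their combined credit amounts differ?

$450

Liang ($328,600): Apprenticeship Credit: income exceeds $308,800 by $19,800, which is 8 full-or-partial $2,500 increments; reduction = 8 × $150 = $1,200, leaving $450. Tuition Credit: income exceeds $183,300 by $145,300 → 59 increments × $125 = $7,375 ≥ base, so the credit is $0. total $450 + $0 = $450
Arjun ($319,800): Apprenticeship Credit: income exceeds $308,800 by $11,000, which is 5 full-or-partial $2,500 increments; reduction = 5 × $150 = $750, leaving $900. Tuition Credit: income exceeds $183,300 by $136,500 → 55 increments × $125 = $6,875 ≥ base, so the credit is $0. total $900 + $0 = $900
Difference: |$450 − $900| = $450.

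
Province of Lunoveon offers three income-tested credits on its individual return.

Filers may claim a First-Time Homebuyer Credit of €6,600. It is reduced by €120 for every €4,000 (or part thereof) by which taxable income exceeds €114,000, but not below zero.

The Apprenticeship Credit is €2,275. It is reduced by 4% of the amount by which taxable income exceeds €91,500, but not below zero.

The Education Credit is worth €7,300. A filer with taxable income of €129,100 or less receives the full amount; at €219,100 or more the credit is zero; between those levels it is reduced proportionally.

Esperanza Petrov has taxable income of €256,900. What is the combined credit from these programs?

€2,280

First-Time Homebuyer Credit: income exceeds €114,000 by €142,900, which is 36 full-or-partial €4,000 increments; reduction = 36 × €120 = €4,320, leaving €2,280.
Apprenticeship Credit: 4% of the €165,400 excess over €91,500 is €6,616 ≥ base, so the credit is €0.
Education Credit: €256,900 is at or above €219,100, so the credit is €0.
Total: €2,280 + €0 + €0 = €2,280.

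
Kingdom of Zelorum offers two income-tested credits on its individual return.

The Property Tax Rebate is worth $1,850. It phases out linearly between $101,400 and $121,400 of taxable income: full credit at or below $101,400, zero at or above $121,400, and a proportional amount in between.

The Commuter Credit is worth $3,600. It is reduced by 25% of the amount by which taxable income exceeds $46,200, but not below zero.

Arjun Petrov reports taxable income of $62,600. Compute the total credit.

$1,850

Property Tax Rebate: $62,600 is at or below the $101,400 threshold, so the full $1,850 applies.
Commuter Credit: 25% of the $16,400 excess over $46,200 is $4,100 ≥ base, so the credit is $0.
Total: $1,850 + $0 = $1,850.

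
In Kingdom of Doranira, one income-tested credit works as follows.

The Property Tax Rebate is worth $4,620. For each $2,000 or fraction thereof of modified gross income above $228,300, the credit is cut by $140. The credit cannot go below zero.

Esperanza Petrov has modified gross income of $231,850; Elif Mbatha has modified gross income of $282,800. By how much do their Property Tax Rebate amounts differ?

$3,640

Esperanza ($231,850): Property Tax Rebate: income exceeds $228,300 by $3,550, which is 2 full-or-partial $2,000 increments; reduction = 2 × $140 = $280, leaving $4,340.
Elif ($282,800): Property Tax Rebate: income exceeds $228,300 by $54,500, which is 28 full-or-partial $2,000 increments; reduction = 28 × $140 = $3,920, leaving $700.
Difference: |$4,340 − $700| = $3,640.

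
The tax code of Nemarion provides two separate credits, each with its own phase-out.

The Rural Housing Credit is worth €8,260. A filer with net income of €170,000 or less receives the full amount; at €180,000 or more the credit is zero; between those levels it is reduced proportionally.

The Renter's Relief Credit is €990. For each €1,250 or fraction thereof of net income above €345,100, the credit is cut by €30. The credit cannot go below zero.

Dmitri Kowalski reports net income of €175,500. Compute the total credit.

€4,707

Rural Housing Credit: €175,500 is €5,500 into a €10,000 phase-out range, leaving 4,500/10,000 of the credit: €8,260 × 4,500/10,000 = €3,717.
Renter's Relief Credit: €175,500 is at or below the €345,100 threshold, so the full €990 applies.
Total: €3,717 + €990 = €4,707.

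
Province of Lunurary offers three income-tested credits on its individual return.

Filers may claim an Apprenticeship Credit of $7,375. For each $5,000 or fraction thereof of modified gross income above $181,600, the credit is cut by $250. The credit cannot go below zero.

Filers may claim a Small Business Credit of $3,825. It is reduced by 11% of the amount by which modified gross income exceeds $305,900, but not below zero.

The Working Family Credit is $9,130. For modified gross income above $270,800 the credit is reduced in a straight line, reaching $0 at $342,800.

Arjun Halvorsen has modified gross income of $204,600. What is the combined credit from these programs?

Apprenticeship Credit: income exceeds $181,600 by $23,000, which is 5 full-or-partial $5,000 increments; reduction = 5 × $250 = $1,250, leaving $6,125.
Small Business Credit: $204,600 is at or below the $305,900 threshold, so the full $3,825 applies.
Working Family Credit: $204,600 is at or below the $270,800 threshold, so the full $9,130 applies.
Total: $6,125 + $3,825 + $9,130 = $19,080.

$19,080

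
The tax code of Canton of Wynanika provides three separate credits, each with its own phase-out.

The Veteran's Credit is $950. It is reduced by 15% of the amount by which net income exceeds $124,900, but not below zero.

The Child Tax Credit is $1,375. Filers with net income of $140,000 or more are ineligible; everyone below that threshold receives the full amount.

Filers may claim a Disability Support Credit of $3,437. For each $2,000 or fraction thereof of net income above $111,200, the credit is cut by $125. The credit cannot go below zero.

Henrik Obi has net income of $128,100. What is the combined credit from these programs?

Veteran's Credit: 15% of the $3,200 excess over $124,900 is $480; credit = $950 − $480 = $470.
Child Tax Credit: $128,100 is below the $140,000 cutoff, so the full $1,375 applies.
Disability Support Credit: income exceeds $111,200 by $16,900, which is 9 full-or-partial $2,000 increments; reduction = 9 × $125 = $1,125, leaving $2,312.
Total: $470 + $1,375 + $2,312 = $4,157.

$4,157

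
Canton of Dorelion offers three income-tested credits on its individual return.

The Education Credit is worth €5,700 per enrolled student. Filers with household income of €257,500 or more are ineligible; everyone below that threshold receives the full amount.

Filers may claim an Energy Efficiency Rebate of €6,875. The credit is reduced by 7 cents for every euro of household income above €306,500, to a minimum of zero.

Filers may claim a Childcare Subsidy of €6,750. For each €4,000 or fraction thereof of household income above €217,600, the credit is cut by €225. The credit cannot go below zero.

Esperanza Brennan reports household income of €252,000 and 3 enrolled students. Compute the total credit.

Education Credit: base = 3 × €5,700 = €17,100. €252,000 is below the €257,500 cutoff, so the full €17,100 applies.
Energy Efficiency Rebate: €252,000 is at or below the €306,500 threshold, so the full €6,875 applies.
Childcare Subsidy: income exceeds €217,600 by €34,400, which is 9 full-or-partial €4,000 increments; reduction = 9 × €225 = €2,025, leaving €4,725.
Total: €17,100 + €6,875 + €4,725 = €28,700.

€28,700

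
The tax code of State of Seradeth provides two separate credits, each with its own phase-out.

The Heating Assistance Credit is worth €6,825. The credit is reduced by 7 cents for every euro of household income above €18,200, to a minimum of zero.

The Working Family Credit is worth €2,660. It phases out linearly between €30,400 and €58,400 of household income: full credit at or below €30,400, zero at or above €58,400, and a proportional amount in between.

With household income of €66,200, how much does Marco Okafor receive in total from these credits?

€3,465

Heating Assistance Credit: 7% of the €48,000 excess over €18,200 is €3,360; credit = €6,825 − €3,360 = €3,465.
Working Family Credit: €66,200 is at or above €58,400, so the credit is €0.
Total: €3,465 + €0 = €3,465.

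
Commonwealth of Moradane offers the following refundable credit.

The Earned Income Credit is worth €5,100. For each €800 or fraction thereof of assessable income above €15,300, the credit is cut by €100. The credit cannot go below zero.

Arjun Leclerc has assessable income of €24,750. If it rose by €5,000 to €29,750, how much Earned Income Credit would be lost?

At €24,750 — income exceeds €15,300 by €9,450, which is 12 full-or-partial €800 increments; reduction = 12 × €100 = €1,200, leaving €3,900.
At €29,750 — income exceeds €15,300 by €14,450, which is 19 full-or-partial €800 increments; reduction = 19 × €100 = €1,900, leaving €3,200.
Lost: €3,900 − €3,200 = €700.

€700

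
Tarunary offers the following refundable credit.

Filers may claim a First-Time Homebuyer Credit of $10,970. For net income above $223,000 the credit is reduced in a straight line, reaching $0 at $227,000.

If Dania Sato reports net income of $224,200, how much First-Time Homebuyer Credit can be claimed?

$7,679

First-Time Homebuyer Credit: $224,200 is $1,200 into a $4,000 phase-out range, leaving 2,800/4,000 of the credit: $10,970 × 2,800/4,000 = $7,679.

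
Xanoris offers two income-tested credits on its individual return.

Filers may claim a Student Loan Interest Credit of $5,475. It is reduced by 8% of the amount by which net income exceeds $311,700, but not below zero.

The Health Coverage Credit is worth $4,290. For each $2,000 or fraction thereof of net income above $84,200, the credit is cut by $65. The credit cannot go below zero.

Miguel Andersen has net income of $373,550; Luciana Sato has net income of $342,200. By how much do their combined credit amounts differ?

Miguel ($373,550): Student Loan Interest Credit: 8% of the $61,850 excess over $311,700 is $4,948; credit = $5,475 − $4,948 = $527. Health Coverage Credit: income exceeds $84,200 by $289,350 → 145 increments × $65 = $9,425 ≥ base, so the credit is $0. total $527 + $0 = $527
Luciana ($342,200): Student Loan Interest Credit: 8% of the $30,500 excess over $311,700 is $2,440; credit = $5,475 − $2,440 = $3,035. Health Coverage Credit: income exceeds $84,200 by $258,000 → 129 increments × $65 = $8,385 ≥ base, so the credit is $0. total $3,035 + $0 = $3,035
Difference: |$527 − $3,035| = $2,508.

$2,508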